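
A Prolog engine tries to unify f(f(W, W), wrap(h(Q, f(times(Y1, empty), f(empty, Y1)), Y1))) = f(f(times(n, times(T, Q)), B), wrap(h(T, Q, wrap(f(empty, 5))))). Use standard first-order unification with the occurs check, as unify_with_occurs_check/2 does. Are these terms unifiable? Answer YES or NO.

Decompose f/2: f(W, W) = f(times(n, times(T, Q)), B),  wrap(h(Q, f(times(Y1, empty), f(empty, Y1)), Y1)) = wrap(h(T, Q, wrap(f(empty, 5)))).
Decompose f/2: W = times(n, times(T, Q)),  W = B.
Bind W := times(n, times(T, Q)); substituting into the one remaining equation that mentions W gives: times(n, times(T, Q)) = B.
Bind B := times(n, times(T, Q)); no other remaining equation mentions B.
Decompose wrap/1: h(Q, f(times(Y1, empty), f(empty, Y1)), Y1) = h(T, Q, wrap(f(empty, 5))).
Decompose h/3: Q = T,  f(times(Y1, empty), f(empty, Y1)) = Q,  Y1 = wrap(f(empty, 5)).
Bind Q := T; substituting into the one remaining equation that mentions Q gives: f(times(Y1, empty), f(empty, Y1)) = T. Substituting into the earlier bindings gives W := times(n, times(T, T)), B := times(n, times(T, T)).
Bind T := f(times(Y1, empty), f(empty, Y1)); no other remaining equation mentions T. Substituting into the earlier bindings gives W := times(n, times(f(times(Y1, empty), f(empty, Y1)), f(times(Y1, empty), f(empty, Y1)))), B := times(n, times(f(times(Y1, empty), f(empty, Y1)), f(times(Y1, empty), f(empty, Y1)))), Q := f(times(Y1, empty), f(empty, Y1)).
Bind Y1 := wrap(f(empty, 5)). Substituting into the earlier bindings gives W := times(n, times(f(times(wrap(f(empty, 5)), empty), f(empty, wrap(f(empty, 5)))), f(times(wrap(f(empty, 5)), empty), f(empty, wrap(f(empty, 5)))))), B := times(n, times(f(times(wrap(f(empty, 5)), empty), f(empty, wrap(f(empty, 5)))), f(times(wrap(f(empty, 5)), empty), f(empty, wrap(f(empty, 5)))))), Q := f(times(wrap(f(empty, 5)), empty), f(empty, wrap(f(empty, 5)))), T := f(times(wrap(f(empty, 5)), empty), f(empty, wrap(f(empty, 5)))).
No equations remain and no clash or occurs-check failure arose, so a unifier exists.

YES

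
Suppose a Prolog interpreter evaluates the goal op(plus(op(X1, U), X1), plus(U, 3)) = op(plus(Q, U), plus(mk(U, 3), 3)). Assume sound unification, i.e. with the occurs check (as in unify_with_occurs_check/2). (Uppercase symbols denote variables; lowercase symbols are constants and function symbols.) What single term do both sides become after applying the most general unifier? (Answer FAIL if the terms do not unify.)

FAIL

Decompose op/2: plus(op(X1, U), X1) = plus(Q, U),  plus(U, 3) = plus(mk(U, 3), 3).
Decompose plus/2: op(X1, U) = Q,  X1 = U.
Bind Q := op(X1, U); no other remaining equation mentions Q.
Bind X1 := U; no other remaining equation mentions X1. Substituting into the earlier binding gives Q := op(U, U).
Decompose plus/2: U = mk(U, 3),  3 = 3.
Occurs check fails: U occurs in mk(U, 3); the equation U = mk(U, 3) has no finite solution.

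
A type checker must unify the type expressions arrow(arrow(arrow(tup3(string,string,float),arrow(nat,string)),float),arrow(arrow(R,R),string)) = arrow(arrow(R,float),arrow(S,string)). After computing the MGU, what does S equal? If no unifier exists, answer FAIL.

Decompose arrow/2: arrow(arrow(tup3(string,string,float),arrow(nat,string)),float) = arrow(R,float),  arrow(arrow(R,R),string) = arrow(S,string).
Decompose arrow/2: arrow(tup3(string,string,float),arrow(nat,string)) = R,  float = float.
Bind R := arrow(tup3(string,string,float),arrow(nat,string)); substituting into the one remaining equation that mentions R gives: arrow(arrow(arrow(tup3(string,string,float),arrow(nat,string)),arrow(tup3(string,string,float),arrow(nat,string))),string) = arrow(S,string).
Delete trivial equation float = float.
Decompose arrow/2: arrow(arrow(tup3(string,string,float),arrow(nat,string)),arrow(tup3(string,string,float),arrow(nat,string))) = S,  string = string.
Bind S := arrow(arrow(tup3(string,string,float),arrow(nat,string)),arrow(tup3(string,string,float),arrow(nat,string))); no other remaining equation mentions S.
Delete trivial equation string = string.
MGU = { R ↦ arrow(tup3(string,string,float),arrow(nat,string)), S ↦ arrow(arrow(tup3(string,string,float),arrow(nat,string)),arrow(tup3(string,string,float),arrow(nat,string))) }, so S ↦ arrow(arrow(tup3(string,string,float),arrow(nat,string)),arrow(tup3(string,string,float),arrow(nat,string))).

arrow(arrow(tup3(string,string,float),arrow(nat,string)),arrow(tup3(string,string,float),arrow(nat,string)))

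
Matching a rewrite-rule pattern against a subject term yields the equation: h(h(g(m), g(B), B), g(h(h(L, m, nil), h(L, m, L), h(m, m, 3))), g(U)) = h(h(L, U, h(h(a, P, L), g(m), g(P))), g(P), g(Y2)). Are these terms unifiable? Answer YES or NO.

Decompose h/3: h(g(m), g(B), B) = h(L, U, h(h(a, P, L), g(m), g(P))),  g(h(h(L, m, nil), h(L, m, L), h(m, m, 3))) = g(P),  g(U) = g(Y2).
Decompose h/3: g(m) = L,  g(B) = U,  B = h(h(a, P, L), g(m), g(P)).
Bind L := g(m); substituting into the 2 remaining equations that mention L gives: B = h(h(a, P, g(m)), g(m), g(P)),  g(h(h(g(m), m, nil), h(g(m), m, g(m)), h(m, m, 3))) = g(P).
Bind U := g(B); substituting into the one remaining equation that mentions U gives: g(g(B)) = g(Y2).
Bind B := h(h(a, P, g(m)), g(m), g(P)); substituting into the one remaining equation that mentions B gives: g(g(h(h(a, P, g(m)), g(m), g(P)))) = g(Y2). Substituting into the earlier binding gives U := g(h(h(a, P, g(m)), g(m), g(P))).
Decompose g/1: h(h(g(m), m, nil), h(g(m), m, g(m)), h(m, m, 3)) = P.
Bind P := h(h(g(m), m, nil), h(g(m), m, g(m)), h(m, m, 3)); substituting into the remaining equation gives: g(g(h(h(a, h(h(g(m), m, nil), h(g(m), m, g(m)), h(m, m, 3)), g(m)), g(m), g(h(h(g(m), m, nil), h(g(m), m, g(m)), h(m, m, 3)))))) = g(Y2). Substituting into the earlier bindings gives U := g(h(h(a, h(h(g(m), m, nil), h(g(m), m, g(m)), h(m, m, 3)), g(m)), g(m), g(h(h(g(m), m, nil), h(g(m), m, g(m)), h(m, m, 3))))), B := h(h(a, h(h(g(m), m, nil), h(g(m), m, g(m)), h(m, m, 3)), g(m)), g(m), g(h(h(g(m), m, nil), h(g(m), m, g(m)), h(m, m, 3)))).
Decompose g/1: g(h(h(a, h(h(g(m), m, nil), h(g(m), m, g(m)), h(m, m, 3)), g(m)), g(m), g(h(h(g(m), m, nil), h(g(m), m, g(m)), h(m, m, 3))))) = Y2.
Bind Y2 := g(h(h(a, h(h(g(m), m, nil), h(g(m), m, g(m)), h(m, m, 3)), g(m)), g(m), g(h(h(g(m), m, nil), h(g(m), m, g(m)), h(m, m, 3))))).
No equations remain and no clash or occurs-check failure arose, so a unifier exists.

YES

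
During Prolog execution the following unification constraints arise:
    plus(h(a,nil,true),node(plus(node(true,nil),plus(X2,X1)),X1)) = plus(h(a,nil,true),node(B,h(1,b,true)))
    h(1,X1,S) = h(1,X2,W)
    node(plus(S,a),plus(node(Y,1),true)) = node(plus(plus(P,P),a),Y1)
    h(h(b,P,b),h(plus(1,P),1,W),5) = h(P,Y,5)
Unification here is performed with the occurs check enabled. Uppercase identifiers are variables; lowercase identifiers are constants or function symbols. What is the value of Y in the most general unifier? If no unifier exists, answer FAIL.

Decompose plus/2: h(a,nil,true) = h(a,nil,true),  node(plus(node(true,nil),plus(X2,X1)),X1) = node(B,h(1,b,true)).
Delete trivial equation h(a,nil,true) = h(a,nil,true).
Decompose node/2: plus(node(true,nil),plus(X2,X1)) = B,  X1 = h(1,b,true).
Bind B := plus(node(true,nil),plus(X2,X1)); no other remaining equation mentions B.
Bind X1 := h(1,b,true); substituting into the one remaining equation that mentions X1 gives: h(1,h(1,b,true),S) = h(1,X2,W). Substituting into the earlier binding gives B := plus(node(true,nil),plus(X2,h(1,b,true))).
Decompose h/3: 1 = 1,  h(1,b,true) = X2,  S = W.
Delete trivial equation 1 = 1.
Bind X2 := h(1,b,true); no other remaining equation mentions X2. Substituting into the earlier binding gives B := plus(node(true,nil),plus(h(1,b,true),h(1,b,true))).
Bind S := W; substituting into the one remaining equation that mentions S gives: node(plus(W,a),plus(node(Y,1),true)) = node(plus(plus(P,P),a),Y1).
Decompose node/2: plus(W,a) = plus(plus(P,P),a),  plus(node(Y,1),true) = Y1.
Decompose plus/2: W = plus(P,P),  a = a.
Bind W := plus(P,P); substituting into the one remaining equation that mentions W gives: h(h(b,P,b),h(plus(1,P),1,plus(P,P)),5) = h(P,Y,5). Substituting into the earlier binding gives S := plus(P,P).
Delete trivial equation a = a.
Bind Y1 := plus(node(Y,1),true); no other remaining equation mentions Y1.
Decompose h/3: h(b,P,b) = P,  h(plus(1,P),1,plus(P,P)) = Y,  5 = 5.
Occurs check fails: P occurs in h(b,P,b); the equation P = h(b,P,b) has no finite solution.

FAIL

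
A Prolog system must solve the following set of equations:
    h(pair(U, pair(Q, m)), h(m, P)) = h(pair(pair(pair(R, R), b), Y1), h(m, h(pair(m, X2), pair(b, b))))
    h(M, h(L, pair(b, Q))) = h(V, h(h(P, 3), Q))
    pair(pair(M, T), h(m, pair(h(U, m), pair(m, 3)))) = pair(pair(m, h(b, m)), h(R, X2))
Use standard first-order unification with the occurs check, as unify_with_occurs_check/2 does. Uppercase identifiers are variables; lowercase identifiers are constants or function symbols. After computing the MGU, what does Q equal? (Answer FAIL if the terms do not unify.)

FAIL

Decompose h/2: pair(U, pair(Q, m)) = pair(pair(pair(R, R), b), Y1),  h(m, P) = h(m, h(pair(m, X2), pair(b, b))).
Decompose pair/2: U = pair(pair(R, R), b),  pair(Q, m) = Y1.
Bind U := pair(pair(R, R), b); substituting into the one remaining equation that mentions U gives: pair(pair(M, T), h(m, pair(h(pair(pair(R, R), b), m), pair(m, 3)))) = pair(pair(m, h(b, m)), h(R, X2)).
Bind Y1 := pair(Q, m); no other remaining equation mentions Y1.
Decompose h/2: m = m,  P = h(pair(m, X2), pair(b, b)).
Delete trivial equation m = m.
Bind P := h(pair(m, X2), pair(b, b)); substituting into the one remaining equation that mentions P gives: h(M, h(L, pair(b, Q))) = h(V, h(h(h(pair(m, X2), pair(b, b)), 3), Q)).
Decompose h/2: M = V,  h(L, pair(b, Q)) = h(h(h(pair(m, X2), pair(b, b)), 3), Q).
Bind M := V; substituting into the one remaining equation that mentions M gives: pair(pair(V, T), h(m, pair(h(pair(pair(R, R), b), m), pair(m, 3)))) = pair(pair(m, h(b, m)), h(R, X2)).
Decompose h/2: L = h(h(pair(m, X2), pair(b, b)), 3),  pair(b, Q) = Q.
Bind L := h(h(pair(m, X2), pair(b, b)), 3); no other remaining equation mentions L.
Occurs check fails: Q occurs in pair(b, Q); the equation Q = pair(b, Q) has no finite solution.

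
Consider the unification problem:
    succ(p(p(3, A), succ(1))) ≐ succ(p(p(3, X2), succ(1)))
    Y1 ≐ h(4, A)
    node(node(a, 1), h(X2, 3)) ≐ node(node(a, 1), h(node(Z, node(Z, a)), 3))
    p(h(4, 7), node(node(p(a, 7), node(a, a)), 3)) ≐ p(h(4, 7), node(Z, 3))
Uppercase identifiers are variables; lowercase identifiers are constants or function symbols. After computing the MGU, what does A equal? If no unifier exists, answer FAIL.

node(node(p(a, 7), node(a, a)), node(node(p(a, 7), node(a, a)), a))

Decompose succ/1: p(p(3, A), succ(1)) ≐ p(p(3, X2), succ(1)).
Decompose p/2: p(3, A) ≐ p(3, X2),  succ(1) ≐ succ(1).
Decompose p/2: 3 ≐ 3,  A ≐ X2.
Delete trivial equation 3 ≐ 3.
Bind A := X2; substituting into the one remaining equation that mentions A gives: Y1 ≐ h(4, X2).
Delete trivial equation succ(1) ≐ succ(1).
Bind Y1 := h(4, X2); no other remaining equation mentions Y1.
Decompose node/2: node(a, 1) ≐ node(a, 1),  h(X2, 3) ≐ h(node(Z, node(Z, a)), 3).
Delete trivial equation node(a, 1) ≐ node(a, 1).
Decompose h/2: X2 ≐ node(Z, node(Z, a)),  3 ≐ 3.
Bind X2 := node(Z, node(Z, a)); no other remaining equation mentions X2. Substituting into the earlier bindings gives A := node(Z, node(Z, a)), Y1 := h(4, node(Z, node(Z, a))).
Delete trivial equation 3 ≐ 3.
Decompose p/2: h(4, 7) ≐ h(4, 7),  node(node(p(a, 7), node(a, a)), 3) ≐ node(Z, 3).
Delete trivial equation h(4, 7) ≐ h(4, 7).
Decompose node/2: node(p(a, 7), node(a, a)) ≐ Z,  3 ≐ 3.
Bind Z := node(p(a, 7), node(a, a)); no other remaining equation mentions Z. Substituting into the earlier bindings gives A := node(node(p(a, 7), node(a, a)), node(node(p(a, 7), node(a, a)), a)), Y1 := h(4, node(node(p(a, 7), node(a, a)), node(node(p(a, 7), node(a, a)), a))), X2 := node(node(p(a, 7), node(a, a)), node(node(p(a, 7), node(a, a)), a)).
Delete trivial equation 3 ≐ 3.
MGU = { A -> node(node(p(a, 7), node(a, a)), node(node(p(a, 7), node(a, a)), a)), Y1 -> h(4, node(node(p(a, 7), node(a, a)), node(node(p(a, 7), node(a, a)), a))), X2 -> node(node(p(a, 7), node(a, a)), node(node(p(a, 7), node(a, a)), a)), Z -> node(p(a, 7), node(a, a)) }, so A -> node(node(p(a, 7), node(a, a)), node(node(p(a, 7), node(a, a)), a)).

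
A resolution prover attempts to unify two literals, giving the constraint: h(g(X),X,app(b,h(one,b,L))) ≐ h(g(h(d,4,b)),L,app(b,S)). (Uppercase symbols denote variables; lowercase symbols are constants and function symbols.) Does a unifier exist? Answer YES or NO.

YES

Decompose h/3: g(X) ≐ g(h(d,4,b)),  X ≐ L,  app(b,h(one,b,L)) ≐ app(b,S).
Decompose g/1: X ≐ h(d,4,b).
Bind X := h(d,4,b); substituting into the one remaining equation that mentions X gives: h(d,4,b) ≐ L.
Bind L := h(d,4,b); substituting into the remaining equation gives: app(b,h(one,b,h(d,4,b))) ≐ app(b,S).
Decompose app/2: b ≐ b,  h(one,b,h(d,4,b)) ≐ S.
Delete trivial equation b ≐ b.
Bind S := h(one,b,h(d,4,b)).
No equations remain and no clash or occurs-check failure arose, so a unifier exists.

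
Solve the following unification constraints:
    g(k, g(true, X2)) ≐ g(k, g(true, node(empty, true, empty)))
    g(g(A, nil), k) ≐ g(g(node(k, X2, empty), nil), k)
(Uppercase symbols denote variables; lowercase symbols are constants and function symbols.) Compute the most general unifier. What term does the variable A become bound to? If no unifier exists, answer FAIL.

Decompose g/2: k ≐ k,  g(true, X2) ≐ g(true, node(empty, true, empty)).
Delete trivial equation k ≐ k.
Decompose g/2: true ≐ true,  X2 ≐ node(empty, true, empty).
Delete trivial equation true ≐ true.
Bind X2 := node(empty, true, empty); substituting into the remaining equation gives: g(g(A, nil), k) ≐ g(g(node(k, node(empty, true, empty), empty), nil), k).
Decompose g/2: g(A, nil) ≐ g(node(k, node(empty, true, empty), empty), nil),  k ≐ k.
Decompose g/2: A ≐ node(k, node(empty, true, empty), empty),  nil ≐ nil.
Bind A := node(k, node(empty, true, empty), empty); no other remaining equation mentions A.
Delete trivial equation nil ≐ nil.
Delete trivial equation k ≐ k.
MGU = { X2 := node(empty, true, empty), A := node(k, node(empty, true, empty), empty) }, so A := node(k, node(empty, true, empty), empty).

node(k, node(empty, true, empty), empty)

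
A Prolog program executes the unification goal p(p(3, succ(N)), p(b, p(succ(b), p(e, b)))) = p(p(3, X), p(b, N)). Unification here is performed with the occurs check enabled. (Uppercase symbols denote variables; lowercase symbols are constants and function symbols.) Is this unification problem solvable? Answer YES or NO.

YES

Decompose p/2: p(3, succ(N)) = p(3, X),  p(b, p(succ(b), p(e, b))) = p(b, N).
Decompose p/2: 3 = 3,  succ(N) = X.
Delete trivial equation 3 = 3.
Bind X := succ(N); no other remaining equation mentions X.
Decompose p/2: b = b,  p(succ(b), p(e, b)) = N.
Delete trivial equation b = b.
Bind N := p(succ(b), p(e, b)). Substituting into the earlier binding gives X := succ(p(succ(b), p(e, b))).
No equations remain and no clash or occurs-check failure arose, so a unifier exists.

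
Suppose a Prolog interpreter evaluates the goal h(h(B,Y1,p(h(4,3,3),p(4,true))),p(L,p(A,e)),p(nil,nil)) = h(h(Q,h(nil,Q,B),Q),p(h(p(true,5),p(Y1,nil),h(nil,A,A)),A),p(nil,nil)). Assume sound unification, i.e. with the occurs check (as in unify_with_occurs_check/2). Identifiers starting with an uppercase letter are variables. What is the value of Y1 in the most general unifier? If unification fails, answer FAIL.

FAIL

Decompose h/3: h(B,Y1,p(h(4,3,3),p(4,true))) = h(Q,h(nil,Q,B),Q),  p(L,p(A,e)) = p(h(p(true,5),p(Y1,nil),h(nil,A,A)),A),  p(nil,nil) = p(nil,nil).
Decompose h/3: B = Q,  Y1 = h(nil,Q,B),  p(h(4,3,3),p(4,true)) = Q.
Bind B := Q; substituting into the one remaining equation that mentions B gives: Y1 = h(nil,Q,Q).
Bind Y1 := h(nil,Q,Q); substituting into the one remaining equation that mentions Y1 gives: p(L,p(A,e)) = p(h(p(true,5),p(h(nil,Q,Q),nil),h(nil,A,A)),A).
Bind Q := p(h(4,3,3),p(4,true)); substituting into the one remaining equation that mentions Q gives: p(L,p(A,e)) = p(h(p(true,5),p(h(nil,p(h(4,3,3),p(4,true)),p(h(4,3,3),p(4,true))),nil),h(nil,A,A)),A). Substituting into the earlier bindings gives B := p(h(4,3,3),p(4,true)), Y1 := h(nil,p(h(4,3,3),p(4,true)),p(h(4,3,3),p(4,true))).
Decompose p/2: L = h(p(true,5),p(h(nil,p(h(4,3,3),p(4,true)),p(h(4,3,3),p(4,true))),nil),h(nil,A,A)),  p(A,e) = A.
Bind L := h(p(true,5),p(h(nil,p(h(4,3,3),p(4,true)),p(h(4,3,3),p(4,true))),nil),h(nil,A,A)); no other remaining equation mentions L.
Occurs check fails: A occurs in p(A,e); the equation A = p(A,e) has no finite solution.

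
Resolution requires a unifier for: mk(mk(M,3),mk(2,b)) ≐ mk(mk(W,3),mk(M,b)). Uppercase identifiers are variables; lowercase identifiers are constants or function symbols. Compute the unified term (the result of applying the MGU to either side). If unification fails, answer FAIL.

mk(mk(2,3),mk(2,b))

Decompose mk/2: mk(M,3) ≐ mk(W,3),  mk(2,b) ≐ mk(M,b).
Decompose mk/2: M ≐ W,  3 ≐ 3.
Bind M := W; substituting into the one remaining equation that mentions M gives: mk(2,b) ≐ mk(W,b).
Delete trivial equation 3 ≐ 3.
Decompose mk/2: 2 ≐ W,  b ≐ b.
Bind W := 2; no other remaining equation mentions W. Substituting into the earlier binding gives M := 2.
Delete trivial equation b ≐ b.
Applying the MGU to either side gives mk(mk(2,3),mk(2,b)).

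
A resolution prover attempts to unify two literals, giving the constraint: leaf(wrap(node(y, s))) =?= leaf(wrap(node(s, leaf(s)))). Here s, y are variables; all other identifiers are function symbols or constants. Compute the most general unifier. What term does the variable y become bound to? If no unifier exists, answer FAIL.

FAIL

Decompose leaf/1: wrap(node(y, s)) =?= wrap(node(s, leaf(s))).
Decompose wrap/1: node(y, s) =?= node(s, leaf(s)).
Decompose node/2: y =?= s,  s =?= leaf(s).
Bind y := s; no other remaining equation mentions y.
Occurs check fails: s occurs in leaf(s); the equation s =?= leaf(s) has no finite solution.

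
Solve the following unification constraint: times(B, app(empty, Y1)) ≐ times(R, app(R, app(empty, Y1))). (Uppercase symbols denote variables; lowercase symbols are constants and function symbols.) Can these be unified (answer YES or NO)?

Decompose times/2: B ≐ R,  app(empty, Y1) ≐ app(R, app(empty, Y1)).
Bind B := R; no other remaining equation mentions B.
Decompose app/2: empty ≐ R,  Y1 ≐ app(empty, Y1).
Bind R := empty; no other remaining equation mentions R. Substituting into the earlier binding gives B := empty.
Occurs check fails: Y1 occurs in app(empty, Y1); the equation Y1 ≐ app(empty, Y1) has no finite solution.

NO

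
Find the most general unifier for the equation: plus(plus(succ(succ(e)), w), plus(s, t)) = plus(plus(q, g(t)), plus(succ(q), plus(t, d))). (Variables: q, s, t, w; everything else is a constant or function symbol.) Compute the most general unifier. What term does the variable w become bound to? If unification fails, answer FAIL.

Decompose plus/2: plus(succ(succ(e)), w) = plus(q, g(t)),  plus(s, t) = plus(succ(q), plus(t, d)).
Decompose plus/2: succ(succ(e)) = q,  w = g(t).
Bind q := succ(succ(e)); substituting into the one remaining equation that mentions q gives: plus(s, t) = plus(succ(succ(succ(e))), plus(t, d)).
Bind w := g(t); no other remaining equation mentions w.
Decompose plus/2: s = succ(succ(succ(e))),  t = plus(t, d).
Bind s := succ(succ(succ(e))); no other remaining equation mentions s.
Occurs check fails: t occurs in plus(t, d); the equation t = plus(t, d) has no finite solution.

FAIL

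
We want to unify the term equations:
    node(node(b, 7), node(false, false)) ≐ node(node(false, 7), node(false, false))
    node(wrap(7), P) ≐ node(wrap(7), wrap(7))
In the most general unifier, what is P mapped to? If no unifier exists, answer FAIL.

Decompose node/2: node(b, 7) ≐ node(false, 7),  node(false, false) ≐ node(false, false).
Decompose node/2: b ≐ false,  7 ≐ 7.
Clash: constants b and false differ; no unifier exists.

FAIL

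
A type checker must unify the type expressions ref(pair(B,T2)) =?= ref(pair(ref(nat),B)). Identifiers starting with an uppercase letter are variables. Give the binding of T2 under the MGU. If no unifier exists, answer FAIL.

ref(nat)

Decompose ref/1: pair(B,T2) =?= pair(ref(nat),B).
Decompose pair/2: B =?= ref(nat),  T2 =?= B.
Bind B := ref(nat); substituting into the remaining equation gives: T2 =?= ref(nat).
Bind T2 := ref(nat).
MGU = { B -> ref(nat), T2 -> ref(nat) }, so T2 -> ref(nat).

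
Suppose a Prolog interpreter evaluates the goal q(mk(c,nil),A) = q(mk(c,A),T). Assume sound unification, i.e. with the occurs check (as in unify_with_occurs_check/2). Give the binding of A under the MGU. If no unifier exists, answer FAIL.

Decompose q/2: mk(c,nil) = mk(c,A),  A = T.
Decompose mk/2: c = c,  nil = A.
Delete trivial equation c = c.
Bind A := nil; substituting into the remaining equation gives: nil = T.
Bind T := nil.
MGU = { A -> nil, T -> nil }, so A -> nil.

nil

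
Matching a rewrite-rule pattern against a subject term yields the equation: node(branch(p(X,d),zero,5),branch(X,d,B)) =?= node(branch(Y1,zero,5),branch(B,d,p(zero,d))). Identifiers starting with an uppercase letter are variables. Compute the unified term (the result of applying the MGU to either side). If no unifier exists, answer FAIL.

node(branch(p(p(zero,d),d),zero,5),branch(p(zero,d),d,p(zero,d)))

Decompose node/2: branch(p(X,d),zero,5) =?= branch(Y1,zero,5),  branch(X,d,B) =?= branch(B,d,p(zero,d)).
Decompose branch/3: p(X,d) =?= Y1,  zero =?= zero,  5 =?= 5.
Bind Y1 := p(X,d); no other remaining equation mentions Y1.
Delete trivial equation zero =?= zero.
Delete trivial equation 5 =?= 5.
Decompose branch/3: X =?= B,  d =?= d,  B =?= p(zero,d).
Bind X := B; no other remaining equation mentions X. Substituting into the earlier binding gives Y1 := p(B,d).
Delete trivial equation d =?= d.
Bind B := p(zero,d). Substituting into the earlier bindings gives Y1 := p(p(zero,d),d), X := p(zero,d).
Applying the MGU to either side gives node(branch(p(p(zero,d),d),zero,5),branch(p(zero,d),d,p(zero,d))).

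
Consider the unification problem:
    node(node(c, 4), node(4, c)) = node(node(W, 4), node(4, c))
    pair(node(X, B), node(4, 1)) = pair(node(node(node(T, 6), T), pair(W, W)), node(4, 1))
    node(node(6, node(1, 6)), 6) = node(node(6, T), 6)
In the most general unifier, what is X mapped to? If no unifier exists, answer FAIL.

Decompose node/2: node(c, 4) = node(W, 4),  node(4, c) = node(4, c).
Decompose node/2: c = W,  4 = 4.
Bind W := c; substituting into the one remaining equation that mentions W gives: pair(node(X, B), node(4, 1)) = pair(node(node(node(T, 6), T), pair(c, c)), node(4, 1)).
Delete trivial equation 4 = 4.
Delete trivial equation node(4, c) = node(4, c).
Decompose pair/2: node(X, B) = node(node(node(T, 6), T), pair(c, c)),  node(4, 1) = node(4, 1).
Decompose node/2: X = node(node(T, 6), T),  B = pair(c, c).
Bind X := node(node(T, 6), T); no other remaining equation mentions X.
Bind B := pair(c, c); no other remaining equation mentions B.
Delete trivial equation node(4, 1) = node(4, 1).
Decompose node/2: node(6, node(1, 6)) = node(6, T),  6 = 6.
Decompose node/2: 6 = 6,  node(1, 6) = T.
Delete trivial equation 6 = 6.
Bind T := node(1, 6); no other remaining equation mentions T. Substituting into the earlier binding gives X := node(node(node(1, 6), 6), node(1, 6)).
Delete trivial equation 6 = 6.
MGU = { W := c, X := node(node(node(1, 6), 6), node(1, 6)), B := pair(c, c), T := node(1, 6) }, so X := node(node(node(1, 6), 6), node(1, 6)).

node(node(node(1, 6), 6), node(1, 6))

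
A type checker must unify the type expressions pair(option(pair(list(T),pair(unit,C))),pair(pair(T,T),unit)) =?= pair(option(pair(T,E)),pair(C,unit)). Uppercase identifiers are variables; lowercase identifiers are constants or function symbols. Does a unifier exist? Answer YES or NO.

NO

Decompose pair/2: option(pair(list(T),pair(unit,C))) =?= option(pair(T,E)),  pair(pair(T,T),unit) =?= pair(C,unit).
Decompose option/1: pair(list(T),pair(unit,C)) =?= pair(T,E).
Decompose pair/2: list(T) =?= T,  pair(unit,C) =?= E.
Occurs check fails: T occurs in list(T); the equation T =?= list(T) has no finite solution.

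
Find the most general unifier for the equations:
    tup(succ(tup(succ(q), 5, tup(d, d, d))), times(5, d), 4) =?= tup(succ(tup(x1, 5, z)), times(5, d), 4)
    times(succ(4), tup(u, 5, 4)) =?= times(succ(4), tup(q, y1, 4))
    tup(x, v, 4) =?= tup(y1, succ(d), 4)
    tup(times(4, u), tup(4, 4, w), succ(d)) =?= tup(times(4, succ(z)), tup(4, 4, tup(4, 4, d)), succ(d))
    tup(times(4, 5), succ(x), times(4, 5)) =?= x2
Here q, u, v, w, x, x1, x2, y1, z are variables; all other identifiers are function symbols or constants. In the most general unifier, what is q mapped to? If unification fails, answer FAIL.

succ(tup(d, d, d))

Decompose tup/3: succ(tup(succ(q), 5, tup(d, d, d))) =?= succ(tup(x1, 5, z)),  times(5, d) =?= times(5, d),  4 =?= 4.
Decompose succ/1: tup(succ(q), 5, tup(d, d, d)) =?= tup(x1, 5, z).
Decompose tup/3: succ(q) =?= x1,  5 =?= 5,  tup(d, d, d) =?= z.
Bind x1 := succ(q); no other remaining equation mentions x1.
Delete trivial equation 5 =?= 5.
Bind z := tup(d, d, d); substituting into the one remaining equation that mentions z gives: tup(times(4, u), tup(4, 4, w), succ(d)) =?= tup(times(4, succ(tup(d, d, d))), tup(4, 4, tup(4, 4, d)), succ(d)).
Delete trivial equation times(5, d) =?= times(5, d).
Delete trivial equation 4 =?= 4.
Decompose times/2: succ(4) =?= succ(4),  tup(u, 5, 4) =?= tup(q, y1, 4).
Delete trivial equation succ(4) =?= succ(4).
Decompose tup/3: u =?= q,  5 =?= y1,  4 =?= 4.
Bind u := q; substituting into the one remaining equation that mentions u gives: tup(times(4, q), tup(4, 4, w), succ(d)) =?= tup(times(4, succ(tup(d, d, d))), tup(4, 4, tup(4, 4, d)), succ(d)).
Bind y1 := 5; substituting into the one remaining equation that mentions y1 gives: tup(x, v, 4) =?= tup(5, succ(d), 4).
Delete trivial equation 4 =?= 4.
Decompose tup/3: x =?= 5,  v =?= succ(d),  4 =?= 4.
Bind x := 5; substituting into the one remaining equation that mentions x gives: tup(times(4, 5), succ(5), times(4, 5)) =?= x2.
Bind v := succ(d); no other remaining equation mentions v.
Delete trivial equation 4 =?= 4.
Decompose tup/3: times(4, q) =?= times(4, succ(tup(d, d, d))),  tup(4, 4, w) =?= tup(4, 4, tup(4, 4, d)),  succ(d) =?= succ(d).
Decompose times/2: 4 =?= 4,  q =?= succ(tup(d, d, d)).
Delete trivial equation 4 =?= 4.
Bind q := succ(tup(d, d, d)); no other remaining equation mentions q. Substituting into the earlier bindings gives x1 := succ(succ(tup(d, d, d))), u := succ(tup(d, d, d)).
Decompose tup/3: 4 =?= 4,  4 =?= 4,  w =?= tup(4, 4, d).
Delete trivial equation 4 =?= 4.
Delete trivial equation 4 =?= 4.
Bind w := tup(4, 4, d); no other remaining equation mentions w.
Delete trivial equation succ(d) =?= succ(d).
Bind x2 := tup(times(4, 5), succ(5), times(4, 5)).
MGU = { x1 := succ(succ(tup(d, d, d))), z := tup(d, d, d), u := succ(tup(d, d, d)), y1 := 5, x := 5, v := succ(d), q := succ(tup(d, d, d)), w := tup(4, 4, d), x2 := tup(times(4, 5), succ(5), times(4, 5)) }, so q := succ(tup(d, d, d)).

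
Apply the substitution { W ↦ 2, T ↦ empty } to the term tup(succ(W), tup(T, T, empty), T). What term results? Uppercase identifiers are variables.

Replace each occurrence of W with 2.
Replace each occurrence of T with empty.
Result: tup(succ(2), tup(empty, empty, empty), empty).

tup(succ(2), tup(empty, empty, empty), empty)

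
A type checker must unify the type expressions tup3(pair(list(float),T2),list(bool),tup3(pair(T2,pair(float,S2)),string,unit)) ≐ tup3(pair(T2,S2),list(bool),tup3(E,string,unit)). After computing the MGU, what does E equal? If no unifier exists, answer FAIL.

pair(list(float),pair(float,list(float)))

Decompose tup3/3: pair(list(float),T2) ≐ pair(T2,S2),  list(bool) ≐ list(bool),  tup3(pair(T2,pair(float,S2)),string,unit) ≐ tup3(E,string,unit).
Decompose pair/2: list(float) ≐ T2,  T2 ≐ S2.
Bind T2 := list(float); substituting into the 2 remaining equations that mention T2 gives: list(float) ≐ S2,  tup3(pair(list(float),pair(float,S2)),string,unit) ≐ tup3(E,string,unit).
Bind S2 := list(float); substituting into the one remaining equation that mentions S2 gives: tup3(pair(list(float),pair(float,list(float))),string,unit) ≐ tup3(E,string,unit).
Delete trivial equation list(bool) ≐ list(bool).
Decompose tup3/3: pair(list(float),pair(float,list(float))) ≐ E,  string ≐ string,  unit ≐ unit.
Bind E := pair(list(float),pair(float,list(float))); no other remaining equation mentions E.
Delete trivial equation string ≐ string.
Delete trivial equation unit ≐ unit.
MGU = { T2 -> list(float), S2 -> list(float), E -> pair(list(float),pair(float,list(float))) }, so E -> pair(list(float),pair(float,list(float))).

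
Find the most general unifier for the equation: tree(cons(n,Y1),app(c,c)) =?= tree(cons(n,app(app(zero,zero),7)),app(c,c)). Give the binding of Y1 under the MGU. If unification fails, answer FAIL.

Decompose tree/2: cons(n,Y1) =?= cons(n,app(app(zero,zero),7)),  app(c,c) =?= app(c,c).
Decompose cons/2: n =?= n,  Y1 =?= app(app(zero,zero),7).
Delete trivial equation n =?= n.
Bind Y1 := app(app(zero,zero),7); no other remaining equation mentions Y1.
Delete trivial equation app(c,c) =?= app(c,c).
MGU = { Y1 ↦ app(app(zero,zero),7) }, so Y1 ↦ app(app(zero,zero),7).

app(app(zero,zero),7)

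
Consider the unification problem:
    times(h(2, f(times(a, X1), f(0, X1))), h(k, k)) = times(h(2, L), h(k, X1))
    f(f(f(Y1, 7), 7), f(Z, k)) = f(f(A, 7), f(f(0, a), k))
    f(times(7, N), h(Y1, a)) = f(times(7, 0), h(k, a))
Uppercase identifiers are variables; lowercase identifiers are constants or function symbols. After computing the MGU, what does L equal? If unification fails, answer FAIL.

f(times(a, k), f(0, k))

Decompose times/2: h(2, f(times(a, X1), f(0, X1))) = h(2, L),  h(k, k) = h(k, X1).
Decompose h/2: 2 = 2,  f(times(a, X1), f(0, X1)) = L.
Delete trivial equation 2 = 2.
Bind L := f(times(a, X1), f(0, X1)); no other remaining equation mentions L.
Decompose h/2: k = k,  k = X1.
Delete trivial equation k = k.
Bind X1 := k; no other remaining equation mentions X1. Substituting into the earlier binding gives L := f(times(a, k), f(0, k)).
Decompose f/2: f(f(Y1, 7), 7) = f(A, 7),  f(Z, k) = f(f(0, a), k).
Decompose f/2: f(Y1, 7) = A,  7 = 7.
Bind A := f(Y1, 7); no other remaining equation mentions A.
Delete trivial equation 7 = 7.
Decompose f/2: Z = f(0, a),  k = k.
Bind Z := f(0, a); no other remaining equation mentions Z.
Delete trivial equation k = k.
Decompose f/2: times(7, N) = times(7, 0),  h(Y1, a) = h(k, a).
Decompose times/2: 7 = 7,  N = 0.
Delete trivial equation 7 = 7.
Bind N := 0; no other remaining equation mentions N.
Decompose h/2: Y1 = k,  a = a.
Bind Y1 := k; no other remaining equation mentions Y1. Substituting into the earlier binding gives A := f(k, 7).
Delete trivial equation a = a.
MGU = { L ↦ f(times(a, k), f(0, k)), X1 ↦ k, A ↦ f(k, 7), Z ↦ f(0, a), N ↦ 0, Y1 ↦ k }, so L ↦ f(times(a, k), f(0, k)).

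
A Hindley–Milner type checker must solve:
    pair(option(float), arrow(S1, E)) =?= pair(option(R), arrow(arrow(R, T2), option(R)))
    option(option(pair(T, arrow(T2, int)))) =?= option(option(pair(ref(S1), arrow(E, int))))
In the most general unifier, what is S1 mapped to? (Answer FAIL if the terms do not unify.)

arrow(float, option(float))

Decompose pair/2: option(float) =?= option(R),  arrow(S1, E) =?= arrow(arrow(R, T2), option(R)).
Decompose option/1: float =?= R.
Bind R := float; substituting into the one remaining equation that mentions R gives: arrow(S1, E) =?= arrow(arrow(float, T2), option(float)).
Decompose arrow/2: S1 =?= arrow(float, T2),  E =?= option(float).
Bind S1 := arrow(float, T2); substituting into the one remaining equation that mentions S1 gives: option(option(pair(T, arrow(T2, int)))) =?= option(option(pair(ref(arrow(float, T2)), arrow(E, int)))).
Bind E := option(float); substituting into the remaining equation gives: option(option(pair(T, arrow(T2, int)))) =?= option(option(pair(ref(arrow(float, T2)), arrow(option(float), int)))).
Decompose option/1: option(pair(T, arrow(T2, int))) =?= option(pair(ref(arrow(float, T2)), arrow(option(float), int))).
Decompose option/1: pair(T, arrow(T2, int)) =?= pair(ref(arrow(float, T2)), arrow(option(float), int)).
Decompose pair/2: T =?= ref(arrow(float, T2)),  arrow(T2, int) =?= arrow(option(float), int).
Bind T := ref(arrow(float, T2)); no other remaining equation mentions T.
Decompose arrow/2: T2 =?= option(float),  int =?= int.
Bind T2 := option(float); no other remaining equation mentions T2. Substituting into the earlier bindings gives S1 := arrow(float, option(float)), T := ref(arrow(float, option(float))).
Delete trivial equation int =?= int.
MGU = { R -> float, S1 -> arrow(float, option(float)), E -> option(float), T -> ref(arrow(float, option(float))), T2 -> option(float) }, so S1 -> arrow(float, option(float)).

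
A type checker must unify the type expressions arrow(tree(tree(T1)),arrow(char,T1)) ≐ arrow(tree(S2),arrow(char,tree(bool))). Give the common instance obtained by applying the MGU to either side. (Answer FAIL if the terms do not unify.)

Decompose arrow/2: tree(tree(T1)) ≐ tree(S2),  arrow(char,T1) ≐ arrow(char,tree(bool)).
Decompose tree/1: tree(T1) ≐ S2.
Bind S2 := tree(T1); no other remaining equation mentions S2.
Decompose arrow/2: char ≐ char,  T1 ≐ tree(bool).
Delete trivial equation char ≐ char.
Bind T1 := tree(bool). Substituting into the earlier binding gives S2 := tree(tree(bool)).
Applying the MGU to either side gives arrow(tree(tree(tree(bool))),arrow(char,tree(bool))).

arrow(tree(tree(tree(bool))),arrow(char,tree(bool)))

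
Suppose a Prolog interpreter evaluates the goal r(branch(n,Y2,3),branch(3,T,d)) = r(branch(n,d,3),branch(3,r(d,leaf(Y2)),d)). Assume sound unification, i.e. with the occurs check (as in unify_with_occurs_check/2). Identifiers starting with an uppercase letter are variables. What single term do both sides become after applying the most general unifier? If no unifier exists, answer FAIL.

Decompose r/2: branch(n,Y2,3) = branch(n,d,3),  branch(3,T,d) = branch(3,r(d,leaf(Y2)),d).
Decompose branch/3: n = n,  Y2 = d,  3 = 3.
Delete trivial equation n = n.
Bind Y2 := d; substituting into the one remaining equation that mentions Y2 gives: branch(3,T,d) = branch(3,r(d,leaf(d)),d).
Delete trivial equation 3 = 3.
Decompose branch/3: 3 = 3,  T = r(d,leaf(d)),  d = d.
Delete trivial equation 3 = 3.
Bind T := r(d,leaf(d)); no other remaining equation mentions T.
Delete trivial equation d = d.
Applying the MGU to either side gives r(branch(n,d,3),branch(3,r(d,leaf(d)),d)).

r(branch(n,d,3),branch(3,r(d,leaf(d)),d))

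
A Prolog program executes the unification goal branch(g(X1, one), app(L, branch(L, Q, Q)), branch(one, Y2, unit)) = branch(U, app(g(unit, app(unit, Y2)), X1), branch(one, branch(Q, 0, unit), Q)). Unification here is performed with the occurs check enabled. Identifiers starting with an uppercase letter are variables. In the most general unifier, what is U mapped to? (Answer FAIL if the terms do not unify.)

Decompose branch/3: g(X1, one) = U,  app(L, branch(L, Q, Q)) = app(g(unit, app(unit, Y2)), X1),  branch(one, Y2, unit) = branch(one, branch(Q, 0, unit), Q).
Bind U := g(X1, one); no other remaining equation mentions U.
Decompose app/2: L = g(unit, app(unit, Y2)),  branch(L, Q, Q) = X1.
Bind L := g(unit, app(unit, Y2)); substituting into the one remaining equation that mentions L gives: branch(g(unit, app(unit, Y2)), Q, Q) = X1.
Bind X1 := branch(g(unit, app(unit, Y2)), Q, Q); no other remaining equation mentions X1. Substituting into the earlier binding gives U := g(branch(g(unit, app(unit, Y2)), Q, Q), one).
Decompose branch/3: one = one,  Y2 = branch(Q, 0, unit),  unit = Q.
Delete trivial equation one = one.
Bind Y2 := branch(Q, 0, unit); no other remaining equation mentions Y2. Substituting into the earlier bindings gives U := g(branch(g(unit, app(unit, branch(Q, 0, unit))), Q, Q), one), L := g(unit, app(unit, branch(Q, 0, unit))), X1 := branch(g(unit, app(unit, branch(Q, 0, unit))), Q, Q).
Bind Q := unit. Substituting into the earlier bindings gives U := g(branch(g(unit, app(unit, branch(unit, 0, unit))), unit, unit), one), L := g(unit, app(unit, branch(unit, 0, unit))), X1 := branch(g(unit, app(unit, branch(unit, 0, unit))), unit, unit), Y2 := branch(unit, 0, unit).
MGU = { U -> g(branch(g(unit, app(unit, branch(unit, 0, unit))), unit, unit), one), L -> g(unit, app(unit, branch(unit, 0, unit))), X1 -> branch(g(unit, app(unit, branch(unit, 0, unit))), unit, unit), Y2 -> branch(unit, 0, unit), Q -> unit }, so U -> g(branch(g(unit, app(unit, branch(unit, 0, unit))), unit, unit), one).

g(branch(g(unit, app(unit, branch(unit, 0, unit))), unit, unit), one)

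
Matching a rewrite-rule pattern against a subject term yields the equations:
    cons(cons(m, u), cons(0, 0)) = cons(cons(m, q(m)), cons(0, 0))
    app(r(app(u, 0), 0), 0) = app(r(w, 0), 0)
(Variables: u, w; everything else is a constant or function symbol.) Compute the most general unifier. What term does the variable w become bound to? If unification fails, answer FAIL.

app(q(m), 0)

Decompose cons/2: cons(m, u) = cons(m, q(m)),  cons(0, 0) = cons(0, 0).
Decompose cons/2: m = m,  u = q(m).
Delete trivial equation m = m.
Bind u := q(m); substituting into the one remaining equation that mentions u gives: app(r(app(q(m), 0), 0), 0) = app(r(w, 0), 0).
Delete trivial equation cons(0, 0) = cons(0, 0).
Decompose app/2: r(app(q(m), 0), 0) = r(w, 0),  0 = 0.
Decompose r/2: app(q(m), 0) = w,  0 = 0.
Bind w := app(q(m), 0); no other remaining equation mentions w.
Delete trivial equation 0 = 0.
Delete trivial equation 0 = 0.
MGU = { u ↦ q(m), w ↦ app(q(m), 0) }, so w ↦ app(q(m), 0).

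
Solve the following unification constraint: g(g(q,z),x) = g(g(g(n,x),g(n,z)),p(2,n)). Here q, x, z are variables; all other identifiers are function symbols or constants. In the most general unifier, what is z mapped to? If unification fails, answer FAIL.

Decompose g/2: g(q,z) = g(g(n,x),g(n,z)),  x = p(2,n).
Decompose g/2: q = g(n,x),  z = g(n,z).
Bind q := g(n,x); no other remaining equation mentions q.
Occurs check fails: z occurs in g(n,z); the equation z = g(n,z) has no finite solution.

FAIL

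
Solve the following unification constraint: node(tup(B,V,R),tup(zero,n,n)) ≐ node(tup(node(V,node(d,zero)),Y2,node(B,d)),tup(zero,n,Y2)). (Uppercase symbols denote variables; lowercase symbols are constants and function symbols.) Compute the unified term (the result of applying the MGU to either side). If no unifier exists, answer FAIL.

Decompose node/2: tup(B,V,R) ≐ tup(node(V,node(d,zero)),Y2,node(B,d)),  tup(zero,n,n) ≐ tup(zero,n,Y2).
Decompose tup/3: B ≐ node(V,node(d,zero)),  V ≐ Y2,  R ≐ node(B,d).
Bind B := node(V,node(d,zero)); substituting into the one remaining equation that mentions B gives: R ≐ node(node(V,node(d,zero)),d).
Bind V := Y2; substituting into the one remaining equation that mentions V gives: R ≐ node(node(Y2,node(d,zero)),d). Substituting into the earlier binding gives B := node(Y2,node(d,zero)).
Bind R := node(node(Y2,node(d,zero)),d); no other remaining equation mentions R.
Decompose tup/3: zero ≐ zero,  n ≐ n,  n ≐ Y2.
Delete trivial equation zero ≐ zero.
Delete trivial equation n ≐ n.
Bind Y2 := n. Substituting into the earlier bindings gives B := node(n,node(d,zero)), V := n, R := node(node(n,node(d,zero)),d).
Applying the MGU to either side gives node(tup(node(n,node(d,zero)),n,node(node(n,node(d,zero)),d)),tup(zero,n,n)).

node(tup(node(n,node(d,zero)),n,node(node(n,node(d,zero)),d)),tup(zero,n,n))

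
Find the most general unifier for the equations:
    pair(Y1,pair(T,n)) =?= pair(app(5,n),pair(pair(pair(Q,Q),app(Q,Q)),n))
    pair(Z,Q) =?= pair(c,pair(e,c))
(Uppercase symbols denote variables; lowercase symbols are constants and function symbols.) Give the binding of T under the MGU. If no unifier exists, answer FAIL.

Decompose pair/2: Y1 =?= app(5,n),  pair(T,n) =?= pair(pair(pair(Q,Q),app(Q,Q)),n).
Bind Y1 := app(5,n); no other remaining equation mentions Y1.
Decompose pair/2: T =?= pair(pair(Q,Q),app(Q,Q)),  n =?= n.
Bind T := pair(pair(Q,Q),app(Q,Q)); no other remaining equation mentions T.
Delete trivial equation n =?= n.
Decompose pair/2: Z =?= c,  Q =?= pair(e,c).
Bind Z := c; no other remaining equation mentions Z.
Bind Q := pair(e,c). Substituting into the earlier binding gives T := pair(pair(pair(e,c),pair(e,c)),app(pair(e,c),pair(e,c))).
MGU = { Y1 ↦ app(5,n), T ↦ pair(pair(pair(e,c),pair(e,c)),app(pair(e,c),pair(e,c))), Z ↦ c, Q ↦ pair(e,c) }, so T ↦ pair(pair(pair(e,c),pair(e,c)),app(pair(e,c),pair(e,c))).

pair(pair(pair(e,c),pair(e,c)),app(pair(e,c),pair(e,c)))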